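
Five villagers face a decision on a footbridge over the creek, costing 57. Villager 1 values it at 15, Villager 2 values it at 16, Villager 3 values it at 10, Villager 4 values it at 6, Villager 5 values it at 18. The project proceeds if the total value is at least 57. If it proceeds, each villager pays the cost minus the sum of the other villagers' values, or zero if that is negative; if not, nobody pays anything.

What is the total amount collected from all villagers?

27

Total value 65 ≥ cost 57, so it is built.
Villager 1: others sum to 50; max(0, 57 - 50) = 7.
Villager 2: others sum to 49; max(0, 57 - 49) = 8.
Villager 3: others sum to 55; max(0, 57 - 55) = 2.
Villager 4: others sum to 59; max(0, 57 - 59) = 0.
Villager 5: others sum to 47; max(0, 57 - 47) = 10.
Total collected = 7 + 8 + 2 + 0 + 10 = 27.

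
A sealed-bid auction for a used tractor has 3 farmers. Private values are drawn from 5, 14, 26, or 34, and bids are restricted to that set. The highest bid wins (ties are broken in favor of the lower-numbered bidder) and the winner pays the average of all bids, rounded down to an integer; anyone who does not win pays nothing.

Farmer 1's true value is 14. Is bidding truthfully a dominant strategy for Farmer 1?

No

Consider the case where Farmer 2 bids 5 and Farmer 3 bids 5.
Truthful bid 14: wins, pays 8, utility 14 - 8 = 6.
Bid 5 instead: wins, pays 5, utility 14 - 5 = 9.
Since 9 > 6, bidding 5 is strictly better here, so truthful bidding is not dominant.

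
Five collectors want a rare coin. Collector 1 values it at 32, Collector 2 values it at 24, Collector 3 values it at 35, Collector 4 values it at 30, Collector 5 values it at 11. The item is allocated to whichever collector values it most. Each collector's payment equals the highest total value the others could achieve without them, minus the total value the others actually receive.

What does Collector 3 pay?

Collector 3 has the highest value and receives the item.
Without Collector 3, the item would go to the next-highest value, 32, so the others could achieve 32.
With Collector 3 present and winning, the others receive nothing, so their total is 0.
Payment = 32 - 0 = 32.

32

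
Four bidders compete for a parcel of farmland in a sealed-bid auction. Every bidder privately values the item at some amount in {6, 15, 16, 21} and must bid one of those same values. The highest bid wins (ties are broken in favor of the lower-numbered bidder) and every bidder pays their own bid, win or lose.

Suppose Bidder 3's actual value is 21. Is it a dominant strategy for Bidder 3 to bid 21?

Consider the case where Bidder 1 bids 6, Bidder 2 bids 6 and Bidder 4 bids 6.
Truthful bid 21: wins, pays 21, utility 21 - 21 = 0.
Bid 15 instead: wins, pays 15, utility 21 - 15 = 6.
Since 6 > 0, bidding 15 is strictly better here, so truthful bidding is not dominant.

No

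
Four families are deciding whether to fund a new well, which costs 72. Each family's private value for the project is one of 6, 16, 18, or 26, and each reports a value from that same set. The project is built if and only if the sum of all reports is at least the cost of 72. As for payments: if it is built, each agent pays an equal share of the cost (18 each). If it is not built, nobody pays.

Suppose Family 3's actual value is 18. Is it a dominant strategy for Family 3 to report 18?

Check each profile of the others' reports and compare truth against every alternative report.
Others report (6, 6, 6): truth gives 0, best alternative gives 0.
Others report (6, 6, 16): truth gives 0, best alternative gives 0.
Others report (6, 6, 18): truth gives 0, best alternative gives 0.
Others report (6, 6, 26): truth gives 0, best alternative gives 0.
Others report (6, 16, 6): truth gives 0, best alternative gives 0.
Others report (6, 16, 16): truth gives 0, best alternative gives 0.
(Remaining 58 profiles checked similarly; truth is weakly best in each.)
In every case the truthful report is at least as good as any alternative, so it is a dominant strategy.

Yes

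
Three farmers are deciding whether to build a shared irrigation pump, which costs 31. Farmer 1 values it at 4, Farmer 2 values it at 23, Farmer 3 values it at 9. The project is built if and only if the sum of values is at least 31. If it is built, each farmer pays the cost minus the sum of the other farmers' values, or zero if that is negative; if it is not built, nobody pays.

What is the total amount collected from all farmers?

22

Total value 36 ≥ cost 31, so it is built.
Farmer 1: others sum to 32; max(0, 31 - 32) = 0.
Farmer 2: others sum to 13; max(0, 31 - 13) = 18.
Farmer 3: others sum to 27; max(0, 31 - 27) = 4.
Total collected = 0 + 18 + 4 = 22.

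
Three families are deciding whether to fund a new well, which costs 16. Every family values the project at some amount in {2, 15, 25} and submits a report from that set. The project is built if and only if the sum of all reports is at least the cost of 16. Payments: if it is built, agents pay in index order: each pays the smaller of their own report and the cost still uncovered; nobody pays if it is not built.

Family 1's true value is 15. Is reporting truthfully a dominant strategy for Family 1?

Consider the case where Family 2 reports 2 and Family 3 reports 15.
Truthful report 15: project built, pays 15, utility 15 - 15 = 0.
Report 2 instead: project built, pays 2, utility 15 - 2 = 13.
Since 13 > 0, reporting 2 is strictly better here, so truthful reporting is not dominant.

No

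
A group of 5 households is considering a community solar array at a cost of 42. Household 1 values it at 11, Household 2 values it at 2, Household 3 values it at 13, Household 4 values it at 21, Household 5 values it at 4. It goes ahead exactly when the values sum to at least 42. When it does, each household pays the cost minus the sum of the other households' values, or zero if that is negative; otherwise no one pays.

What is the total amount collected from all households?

18

Total value 51 ≥ cost 42, so it is built.
Household 1: others sum to 40; max(0, 42 - 40) = 2.
Household 2: others sum to 49; max(0, 42 - 49) = 0.
Household 3: others sum to 38; max(0, 42 - 38) = 4.
Household 4: others sum to 30; max(0, 42 - 30) = 12.
Household 5: others sum to 47; max(0, 42 - 47) = 0.
Total collected = 2 + 0 + 4 + 12 + 0 = 18.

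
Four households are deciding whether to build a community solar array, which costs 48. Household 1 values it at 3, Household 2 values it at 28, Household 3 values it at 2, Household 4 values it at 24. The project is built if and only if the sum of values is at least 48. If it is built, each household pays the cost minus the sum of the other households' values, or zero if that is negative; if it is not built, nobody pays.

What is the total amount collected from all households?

Total value 57 ≥ cost 48, so it is built.
Household 1: others sum to 54; max(0, 48 - 54) = 0.
Household 2: others sum to 29; max(0, 48 - 29) = 19.
Household 3: others sum to 55; max(0, 48 - 55) = 0.
Household 4: others sum to 33; max(0, 48 - 33) = 15.
Total collected = 0 + 19 + 0 + 15 = 34.

34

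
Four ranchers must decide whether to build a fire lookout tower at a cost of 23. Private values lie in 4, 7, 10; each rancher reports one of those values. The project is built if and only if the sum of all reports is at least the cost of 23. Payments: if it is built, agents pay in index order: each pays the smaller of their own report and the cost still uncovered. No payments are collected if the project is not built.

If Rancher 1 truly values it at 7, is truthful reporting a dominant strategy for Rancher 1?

Consider the case where Rancher 2 reports 4, Rancher 3 reports 7 and Rancher 4 reports 10.
Truthful report 7: project built, pays 7, utility 7 - 7 = 0.
Report 4 instead: project built, pays 4, utility 7 - 4 = 3.
Since 3 > 0, reporting 4 is strictly better here, so truthful reporting is not dominant.

No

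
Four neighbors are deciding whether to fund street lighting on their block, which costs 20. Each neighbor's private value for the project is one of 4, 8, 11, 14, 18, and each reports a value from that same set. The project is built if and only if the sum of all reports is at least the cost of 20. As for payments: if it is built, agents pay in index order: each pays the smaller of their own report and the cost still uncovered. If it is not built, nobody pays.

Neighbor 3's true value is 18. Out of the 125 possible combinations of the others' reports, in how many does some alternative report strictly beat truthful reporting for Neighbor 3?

Others report (4, 4, 4): truth gives 6; report 8 gives 10 > 6. Violating.
Others report (4, 4, 8): truth gives 6; report 4 gives 14 > 6. Violating.
Others report (4, 4, 11): truth gives 6; report 4 gives 14 > 6. Violating.
Others report (4, 4, 14): truth gives 6; report 4 gives 14 > 6. Violating.
Others report (4, 14, 4): truth gives 16; no alternative beats it.
Others report (4, 14, 8): truth gives 16; no alternative beats it.
(Checking all 125 profiles: 25 have a profitable deviation, 100 do not.)

25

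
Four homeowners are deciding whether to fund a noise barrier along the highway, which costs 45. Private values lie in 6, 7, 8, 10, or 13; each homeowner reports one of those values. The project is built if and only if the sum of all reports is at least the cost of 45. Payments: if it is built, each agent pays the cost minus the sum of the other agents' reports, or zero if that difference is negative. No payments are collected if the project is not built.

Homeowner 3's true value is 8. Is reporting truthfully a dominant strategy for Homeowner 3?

Yes

Check each profile of the others' reports and compare truth against every alternative report.
Others report (13, 13, 13): truth gives 2, best alternative gives 2.
Others report (6, 6, 6): truth gives 0, best alternative gives 0.
Others report (6, 6, 7): truth gives 0, best alternative gives 0.
Others report (6, 6, 8): truth gives 0, best alternative gives 0.
Others report (6, 6, 10): truth gives 0, best alternative gives 0.
Others report (6, 6, 13): truth gives 0, best alternative gives 0.
(Remaining 119 profiles checked similarly; truth is weakly best in each.)
In every case the truthful report is at least as good as any alternative, so it is a dominant strategy.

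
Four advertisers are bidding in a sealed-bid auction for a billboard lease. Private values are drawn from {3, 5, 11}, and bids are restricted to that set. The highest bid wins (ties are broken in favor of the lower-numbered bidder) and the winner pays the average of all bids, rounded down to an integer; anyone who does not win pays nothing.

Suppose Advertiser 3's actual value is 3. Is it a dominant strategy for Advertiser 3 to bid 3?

Yes

Check each profile of the others' bids and compare truth against every alternative bid.
Others bid (3, 3, 5): truth gives 0, best alternative gives -1.
Others bid (3, 3, 3): truth gives 0, best alternative gives 0.
Others bid (3, 3, 11): truth gives 0, best alternative gives 0.
Others bid (3, 5, 3): truth gives 0, best alternative gives 0.
Others bid (3, 5, 5): truth gives 0, best alternative gives 0.
Others bid (3, 5, 11): truth gives 0, best alternative gives 0.
(Remaining 21 profiles checked similarly; truth is weakly best in each.)
In every case the truthful bid is at least as good as any alternative, so it is a dominant strategy.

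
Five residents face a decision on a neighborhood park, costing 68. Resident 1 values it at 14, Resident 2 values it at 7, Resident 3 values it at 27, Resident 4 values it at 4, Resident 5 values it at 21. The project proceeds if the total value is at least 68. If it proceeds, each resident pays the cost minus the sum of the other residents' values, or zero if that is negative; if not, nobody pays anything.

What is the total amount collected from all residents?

Total value 73 ≥ cost 68, so it is built.
Resident 1: others sum to 59; max(0, 68 - 59) = 9.
Resident 2: others sum to 66; max(0, 68 - 66) = 2.
Resident 3: others sum to 46; max(0, 68 - 46) = 22.
Resident 4: others sum to 69; max(0, 68 - 69) = 0.
Resident 5: others sum to 52; max(0, 68 - 52) = 16.
Total collected = 9 + 2 + 22 + 0 + 16 = 49.

49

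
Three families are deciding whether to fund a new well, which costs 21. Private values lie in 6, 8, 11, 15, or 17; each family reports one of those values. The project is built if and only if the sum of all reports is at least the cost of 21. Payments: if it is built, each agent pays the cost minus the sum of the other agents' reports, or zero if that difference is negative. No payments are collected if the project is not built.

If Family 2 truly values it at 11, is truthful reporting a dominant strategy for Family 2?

Yes

Check each profile of the others' reports and compare truth against every alternative report.
Others report (6, 15): truth gives 11, best alternative gives 11.
Others report (6, 17): truth gives 11, best alternative gives 11.
Others report (8, 15): truth gives 11, best alternative gives 11.
Others report (8, 17): truth gives 11, best alternative gives 11.
Others report (11, 11): truth gives 11, best alternative gives 11.
Others report (11, 15): truth gives 11, best alternative gives 11.
(Remaining 19 profiles checked similarly; truth is weakly best in each.)
In every case the truthful report is at least as good as any alternative, so it is a dominant strategy.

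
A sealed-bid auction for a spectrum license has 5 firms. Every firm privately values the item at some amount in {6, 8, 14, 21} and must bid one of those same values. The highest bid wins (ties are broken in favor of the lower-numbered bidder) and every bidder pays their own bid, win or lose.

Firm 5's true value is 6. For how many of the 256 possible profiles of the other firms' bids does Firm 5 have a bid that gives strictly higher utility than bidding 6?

Others bid (6, 6, 6, 6): truth gives -6; bid 8 gives -2 > -6. Violating.
Others bid (6, 6, 6, 8): truth gives -6; no alternative beats it.
Others bid (6, 6, 6, 14): truth gives -6; no alternative beats it.
(Checking all 256 profiles: 1 has a profitable deviation, 255 do not.)

1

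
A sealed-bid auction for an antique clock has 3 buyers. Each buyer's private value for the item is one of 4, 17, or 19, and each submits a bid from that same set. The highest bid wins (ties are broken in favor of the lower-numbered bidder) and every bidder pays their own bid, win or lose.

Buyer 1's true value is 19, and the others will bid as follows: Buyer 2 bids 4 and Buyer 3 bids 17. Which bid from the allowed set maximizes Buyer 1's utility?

Bid 4: loses but pays 4, utility -4.
Bid 17: wins, pays 17, utility 19 - 17 = 2.
Bid 19: wins, pays 19, utility 19 - 19 = 0.
The best choice is 17 with utility 2.

17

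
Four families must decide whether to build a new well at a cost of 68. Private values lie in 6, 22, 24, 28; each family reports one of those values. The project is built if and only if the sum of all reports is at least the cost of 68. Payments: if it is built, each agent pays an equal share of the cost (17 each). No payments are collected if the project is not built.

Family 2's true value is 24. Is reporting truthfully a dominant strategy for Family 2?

No

Consider the case where Family 1 reports 6, Family 3 reports 6 and Family 4 reports 28.
Truthful report 24: project not built, utility 0.
Report 28 instead: project built, pays 17, utility 24 - 17 = 7.
Since 7 > 0, reporting 28 is strictly better here, so truthful reporting is not dominant.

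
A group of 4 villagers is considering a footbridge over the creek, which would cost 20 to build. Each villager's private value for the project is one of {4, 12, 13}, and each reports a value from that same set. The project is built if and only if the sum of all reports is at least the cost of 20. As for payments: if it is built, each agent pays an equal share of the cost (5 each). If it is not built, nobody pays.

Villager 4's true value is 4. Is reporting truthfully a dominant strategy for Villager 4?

Check each profile of the others' reports and compare truth against every alternative report.
Others report (4, 4, 4): truth gives 0, best alternative gives -1.
Others report (4, 4, 12): truth gives -1, best alternative gives -1.
Others report (4, 4, 13): truth gives -1, best alternative gives -1.
Others report (4, 12, 4): truth gives -1, best alternative gives -1.
Others report (4, 12, 12): truth gives -1, best alternative gives -1.
Others report (4, 12, 13): truth gives -1, best alternative gives -1.
(Remaining 21 profiles checked similarly; truth is weakly best in each.)
In every case the truthful report is at least as good as any alternative, so it is a dominant strategy.

Yes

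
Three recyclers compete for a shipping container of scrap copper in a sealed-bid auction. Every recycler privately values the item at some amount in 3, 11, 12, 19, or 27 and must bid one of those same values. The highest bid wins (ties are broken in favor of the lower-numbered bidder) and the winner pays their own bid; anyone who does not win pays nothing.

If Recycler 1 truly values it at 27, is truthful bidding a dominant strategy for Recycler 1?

No

Consider the case where Recycler 2 bids 3 and Recycler 3 bids 3.
Truthful bid 27: wins, pays 27, utility 27 - 27 = 0.
Bid 3 instead: wins, pays 3, utility 27 - 3 = 24.
Since 24 > 0, bidding 3 is strictly better here, so truthful bidding is not dominant.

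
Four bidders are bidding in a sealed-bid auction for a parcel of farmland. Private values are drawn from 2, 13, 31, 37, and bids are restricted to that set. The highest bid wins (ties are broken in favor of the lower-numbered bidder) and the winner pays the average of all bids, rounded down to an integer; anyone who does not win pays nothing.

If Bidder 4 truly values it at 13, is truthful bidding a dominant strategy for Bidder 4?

Consider the case where Bidder 1 bids 2, Bidder 2 bids 2 and Bidder 3 bids 13.
Truthful bid 13: loses, pays 0, utility 0.
Bid 31 instead: wins, pays 12, utility 13 - 12 = 1.
Since 1 > 0, bidding 31 is strictly better here, so truthful bidding is not dominant.

No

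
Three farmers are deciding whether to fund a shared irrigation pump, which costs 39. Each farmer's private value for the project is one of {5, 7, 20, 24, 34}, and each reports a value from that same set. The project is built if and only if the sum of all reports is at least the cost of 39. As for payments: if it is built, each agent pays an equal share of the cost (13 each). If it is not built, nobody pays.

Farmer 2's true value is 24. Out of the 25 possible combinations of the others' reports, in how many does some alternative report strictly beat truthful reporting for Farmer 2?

Others report (5, 5): truth gives 0; report 34 gives 11 > 0. Violating.
Others report (5, 7): truth gives 0; report 34 gives 11 > 0. Violating.
Others report (7, 5): truth gives 0; report 34 gives 11 > 0. Violating.
Others report (7, 7): truth gives 0; report 34 gives 11 > 0. Violating.
Others report (5, 20): truth gives 11; no alternative beats it.
Others report (5, 24): truth gives 11; no alternative beats it.
(Checking all 25 profiles: 4 have a profitable deviation, 21 do not.)

4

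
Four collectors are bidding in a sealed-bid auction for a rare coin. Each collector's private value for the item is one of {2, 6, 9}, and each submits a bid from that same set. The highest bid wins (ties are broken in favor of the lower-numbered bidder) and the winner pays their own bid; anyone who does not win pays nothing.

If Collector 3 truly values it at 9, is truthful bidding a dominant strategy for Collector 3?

No

Consider the case where Collector 1 bids 2, Collector 2 bids 2 and Collector 4 bids 2.
Truthful bid 9: wins, pays 9, utility 9 - 9 = 0.
Bid 6 instead: wins, pays 6, utility 9 - 6 = 3.
Since 3 > 0, bidding 6 is strictly better here, so truthful bidding is not dominant.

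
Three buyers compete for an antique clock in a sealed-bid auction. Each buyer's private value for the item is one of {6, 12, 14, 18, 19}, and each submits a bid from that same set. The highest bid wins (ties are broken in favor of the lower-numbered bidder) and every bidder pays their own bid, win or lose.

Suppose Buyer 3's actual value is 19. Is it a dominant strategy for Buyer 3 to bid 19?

Consider the case where Buyer 1 bids 6 and Buyer 2 bids 6.
Truthful bid 19: wins, pays 19, utility 19 - 19 = 0.
Bid 12 instead: wins, pays 12, utility 19 - 12 = 7.
Since 7 > 0, bidding 12 is strictly better here, so truthful bidding is not dominant.

No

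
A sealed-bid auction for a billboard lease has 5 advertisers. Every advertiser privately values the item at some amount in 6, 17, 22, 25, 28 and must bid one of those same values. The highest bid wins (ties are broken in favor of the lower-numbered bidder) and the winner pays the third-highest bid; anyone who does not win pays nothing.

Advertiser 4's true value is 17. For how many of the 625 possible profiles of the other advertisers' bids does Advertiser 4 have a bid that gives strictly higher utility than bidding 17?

12

Others bid (6, 6, 6, 22): truth gives 0; bid 22 gives 11 > 0. Violating.
Others bid (6, 6, 6, 25): truth gives 0; bid 25 gives 11 > 0. Violating.
Others bid (6, 6, 6, 28): truth gives 0; bid 28 gives 11 > 0. Violating.
Others bid (6, 6, 17, 6): truth gives 0; bid 22 gives 11 > 0. Violating.
Others bid (6, 6, 6, 6): truth gives 11; no alternative beats it.
Others bid (6, 6, 6, 17): truth gives 11; no alternative beats it.
(Checking all 625 profiles: 12 have a profitable deviation, 613 do not.)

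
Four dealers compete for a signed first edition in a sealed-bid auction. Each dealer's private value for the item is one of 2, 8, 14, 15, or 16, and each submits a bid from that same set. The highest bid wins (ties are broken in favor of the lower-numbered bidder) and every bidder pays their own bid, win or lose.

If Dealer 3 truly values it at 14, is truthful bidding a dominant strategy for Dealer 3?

No

Consider the case where Dealer 1 bids 2, Dealer 2 bids 2 and Dealer 4 bids 2.
Truthful bid 14: wins, pays 14, utility 14 - 14 = 0.
Bid 8 instead: wins, pays 8, utility 14 - 8 = 6.
Since 6 > 0, bidding 8 is strictly better here, so truthful bidding is not dominant.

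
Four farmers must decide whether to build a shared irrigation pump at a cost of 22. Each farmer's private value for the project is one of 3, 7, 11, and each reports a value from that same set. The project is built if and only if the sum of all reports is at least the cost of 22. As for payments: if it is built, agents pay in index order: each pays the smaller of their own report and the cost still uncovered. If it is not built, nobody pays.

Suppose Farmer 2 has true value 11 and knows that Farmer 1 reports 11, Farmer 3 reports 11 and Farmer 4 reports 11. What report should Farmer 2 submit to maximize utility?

3

Report 3: project built, pays 3, utility 11 - 3 = 8.
Report 7: project built, pays 7, utility 11 - 7 = 4.
Report 11: project built, pays 11, utility 11 - 11 = 0.
The best choice is 3 with utility 8.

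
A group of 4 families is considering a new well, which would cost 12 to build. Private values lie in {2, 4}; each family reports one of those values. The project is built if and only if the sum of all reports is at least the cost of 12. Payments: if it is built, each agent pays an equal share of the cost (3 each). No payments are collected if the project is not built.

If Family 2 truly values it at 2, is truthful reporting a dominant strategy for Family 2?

Yes

Check each profile of the others' reports and compare truth against every alternative report.
Others report (2, 2, 4): truth gives 0, best alternative gives -1.
Others report (2, 4, 2): truth gives 0, best alternative gives -1.
Others report (4, 2, 2): truth gives 0, best alternative gives -1.
Others report (2, 4, 4): truth gives -1, best alternative gives -1.
Others report (4, 2, 4): truth gives -1, best alternative gives -1.
Others report (4, 4, 2): truth gives -1, best alternative gives -1.
(Remaining 2 profiles checked similarly; truth is weakly best in each.)
In every case the truthful report is at least as good as any alternative, so it is a dominant strategy.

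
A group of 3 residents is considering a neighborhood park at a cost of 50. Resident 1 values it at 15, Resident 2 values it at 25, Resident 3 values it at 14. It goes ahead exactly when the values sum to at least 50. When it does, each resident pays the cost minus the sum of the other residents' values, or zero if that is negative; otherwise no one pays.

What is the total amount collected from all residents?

Total value 54 ≥ cost 50, so it is built.
Resident 1: others sum to 39; max(0, 50 - 39) = 11.
Resident 2: others sum to 29; max(0, 50 - 29) = 21.
Resident 3: others sum to 40; max(0, 50 - 40) = 10.
Total collected = 11 + 21 + 10 = 42.

42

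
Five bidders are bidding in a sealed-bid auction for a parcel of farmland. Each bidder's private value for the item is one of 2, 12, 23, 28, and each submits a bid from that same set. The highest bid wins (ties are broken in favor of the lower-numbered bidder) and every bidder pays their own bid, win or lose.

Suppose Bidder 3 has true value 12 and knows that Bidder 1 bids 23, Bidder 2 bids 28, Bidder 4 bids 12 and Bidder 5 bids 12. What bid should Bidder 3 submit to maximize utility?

Bid 2: loses but pays 2, utility -2.
Bid 12: loses but pays 12, utility -12.
Bid 23: loses but pays 23, utility -23.
Bid 28: loses but pays 28, utility -28.
The best choice is 2 with utility -2.

2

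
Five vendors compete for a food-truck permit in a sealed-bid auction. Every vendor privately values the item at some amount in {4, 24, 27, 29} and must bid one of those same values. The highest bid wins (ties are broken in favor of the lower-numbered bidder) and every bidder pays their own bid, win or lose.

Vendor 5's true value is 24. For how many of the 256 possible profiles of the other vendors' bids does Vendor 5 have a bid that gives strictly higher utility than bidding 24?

Others bid (4, 4, 4, 24): truth gives -24; bid 27 gives -3 > -24. Violating.
Others bid (4, 4, 4, 27): truth gives -24; bid 4 gives -4 > -24. Violating.
Others bid (4, 4, 4, 29): truth gives -24; bid 4 gives -4 > -24. Violating.
Others bid (4, 4, 24, 4): truth gives -24; bid 27 gives -3 > -24. Violating.
Others bid (4, 4, 4, 4): truth gives 0; no alternative beats it.
(Checking all 256 profiles: 255 have a profitable deviation, 1 does not.)

255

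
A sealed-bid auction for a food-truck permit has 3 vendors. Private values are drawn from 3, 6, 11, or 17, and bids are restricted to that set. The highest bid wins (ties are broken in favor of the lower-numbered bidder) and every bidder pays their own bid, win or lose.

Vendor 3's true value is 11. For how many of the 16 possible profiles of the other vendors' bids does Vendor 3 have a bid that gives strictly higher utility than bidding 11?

Others bid (3, 3): truth gives 0; bid 6 gives 5 > 0. Violating.
Others bid (3, 11): truth gives -11; bid 3 gives -3 > -11. Violating.
Others bid (3, 17): truth gives -11; bid 3 gives -3 > -11. Violating.
Others bid (6, 11): truth gives -11; bid 3 gives -3 > -11. Violating.
Others bid (3, 6): truth gives 0; no alternative beats it.
Others bid (6, 3): truth gives 0; no alternative beats it.
(Checking all 16 profiles: 13 have a profitable deviation, 3 do not.)

13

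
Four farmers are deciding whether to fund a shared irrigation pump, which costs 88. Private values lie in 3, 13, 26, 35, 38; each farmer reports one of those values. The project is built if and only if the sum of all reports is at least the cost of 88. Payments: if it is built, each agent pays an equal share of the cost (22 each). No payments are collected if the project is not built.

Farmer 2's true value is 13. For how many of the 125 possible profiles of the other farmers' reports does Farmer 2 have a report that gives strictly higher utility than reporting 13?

19

Others report (3, 35, 38): truth gives -9; report 3 gives 0 > -9. Violating.
Others report (3, 38, 35): truth gives -9; report 3 gives 0 > -9. Violating.
Others report (3, 38, 38): truth gives -9; report 3 gives 0 > -9. Violating.
Others report (13, 26, 38): truth gives -9; report 3 gives 0 > -9. Violating.
Others report (3, 3, 3): truth gives 0; no alternative beats it.
Others report (3, 3, 13): truth gives 0; no alternative beats it.
(Checking all 125 profiles: 19 have a profitable deviation, 106 do not.)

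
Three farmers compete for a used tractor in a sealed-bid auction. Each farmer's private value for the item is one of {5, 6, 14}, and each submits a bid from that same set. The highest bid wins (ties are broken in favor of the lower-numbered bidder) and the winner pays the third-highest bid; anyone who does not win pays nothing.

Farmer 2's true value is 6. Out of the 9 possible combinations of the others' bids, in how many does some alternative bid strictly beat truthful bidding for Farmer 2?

Others bid (5, 14): truth gives 0; bid 14 gives 1 > 0. Violating.
Others bid (6, 5): truth gives 0; bid 14 gives 1 > 0. Violating.
Others bid (5, 5): truth gives 1; no alternative beats it.
Others bid (5, 6): truth gives 1; no alternative beats it.
(Checking all 9 profiles: 2 have a profitable deviation, 7 do not.)

2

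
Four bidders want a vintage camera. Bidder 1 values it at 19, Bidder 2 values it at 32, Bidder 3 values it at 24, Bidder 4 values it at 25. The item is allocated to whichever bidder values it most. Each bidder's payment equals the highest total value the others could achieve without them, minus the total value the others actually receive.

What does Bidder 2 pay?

Bidder 2 has the highest value and receives the item.
Without Bidder 2, the item would go to the next-highest value, 25, so the others could achieve 25.
With Bidder 2 present and winning, the others receive nothing, so their total is 0.
Payment = 25 - 0 = 25.

25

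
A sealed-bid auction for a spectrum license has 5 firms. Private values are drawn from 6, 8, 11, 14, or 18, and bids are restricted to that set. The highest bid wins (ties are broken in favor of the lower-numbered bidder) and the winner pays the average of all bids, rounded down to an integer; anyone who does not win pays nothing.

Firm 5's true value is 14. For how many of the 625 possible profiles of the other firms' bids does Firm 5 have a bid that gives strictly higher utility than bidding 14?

Others bid (6, 6, 6, 6): truth gives 7; bid 8 gives 8 > 7. Violating.
Others bid (6, 6, 6, 8): truth gives 6; bid 11 gives 7 > 6. Violating.
Others bid (6, 6, 6, 14): truth gives 0; bid 18 gives 4 > 0. Violating.
Others bid (6, 6, 8, 6): truth gives 6; bid 11 gives 7 > 6. Violating.
Others bid (6, 6, 6, 11): truth gives 6; no alternative beats it.
Others bid (6, 6, 6, 18): truth gives 0; no alternative beats it.
(Checking all 625 profiles: 182 have a profitable deviation, 443 do not.)

182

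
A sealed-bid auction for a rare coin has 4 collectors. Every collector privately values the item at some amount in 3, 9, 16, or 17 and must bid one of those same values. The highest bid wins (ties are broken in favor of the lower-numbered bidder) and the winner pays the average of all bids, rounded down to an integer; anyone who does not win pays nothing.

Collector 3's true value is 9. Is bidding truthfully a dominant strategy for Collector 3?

No

Consider the case where Collector 1 bids 3, Collector 2 bids 9 and Collector 4 bids 3.
Truthful bid 9: loses, pays 0, utility 0.
Bid 16 instead: wins, pays 7, utility 9 - 7 = 2.
Since 2 > 0, bidding 16 is strictly better here, so truthful bidding is not dominant.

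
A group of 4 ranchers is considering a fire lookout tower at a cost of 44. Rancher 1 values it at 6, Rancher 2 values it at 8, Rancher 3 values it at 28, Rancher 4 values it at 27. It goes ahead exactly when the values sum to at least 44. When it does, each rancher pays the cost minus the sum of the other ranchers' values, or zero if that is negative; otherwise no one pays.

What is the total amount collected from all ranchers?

5

Total value 69 ≥ cost 44, so it is built.
Rancher 1: others sum to 63; max(0, 44 - 63) = 0.
Rancher 2: others sum to 61; max(0, 44 - 61) = 0.
Rancher 3: others sum to 41; max(0, 44 - 41) = 3.
Rancher 4: others sum to 42; max(0, 44 - 42) = 2.
Total collected = 0 + 0 + 3 + 2 = 5.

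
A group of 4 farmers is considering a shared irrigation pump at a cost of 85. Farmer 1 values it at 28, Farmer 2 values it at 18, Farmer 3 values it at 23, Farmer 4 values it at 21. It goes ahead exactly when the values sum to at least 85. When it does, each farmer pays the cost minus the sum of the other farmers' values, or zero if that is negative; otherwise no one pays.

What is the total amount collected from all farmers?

70

Total value 90 ≥ cost 85, so it is built.
Farmer 1: others sum to 62; max(0, 85 - 62) = 23.
Farmer 2: others sum to 72; max(0, 85 - 72) = 13.
Farmer 3: others sum to 67; max(0, 85 - 67) = 18.
Farmer 4: others sum to 69; max(0, 85 - 69) = 16.
Total collected = 23 + 13 + 18 + 16 = 70.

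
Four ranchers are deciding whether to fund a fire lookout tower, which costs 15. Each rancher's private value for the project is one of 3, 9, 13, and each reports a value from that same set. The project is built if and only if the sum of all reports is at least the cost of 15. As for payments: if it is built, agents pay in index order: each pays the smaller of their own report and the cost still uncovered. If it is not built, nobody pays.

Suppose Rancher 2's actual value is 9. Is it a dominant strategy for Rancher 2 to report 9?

Consider the case where Rancher 1 reports 3, Rancher 3 reports 3 and Rancher 4 reports 9.
Truthful report 9: project built, pays 9, utility 9 - 9 = 0.
Report 3 instead: project built, pays 3, utility 9 - 3 = 6.
Since 6 > 0, reporting 3 is strictly better here, so truthful reporting is not dominant.

No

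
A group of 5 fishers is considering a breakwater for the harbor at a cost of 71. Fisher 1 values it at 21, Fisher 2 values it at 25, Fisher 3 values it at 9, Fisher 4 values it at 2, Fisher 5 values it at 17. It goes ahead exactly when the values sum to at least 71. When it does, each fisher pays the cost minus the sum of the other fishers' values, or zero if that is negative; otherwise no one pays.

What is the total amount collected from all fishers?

60

Total value 74 ≥ cost 71, so it is built.
Fisher 1: others sum to 53; max(0, 71 - 53) = 18.
Fisher 2: others sum to 49; max(0, 71 - 49) = 22.
Fisher 3: others sum to 65; max(0, 71 - 65) = 6.
Fisher 4: others sum to 72; max(0, 71 - 72) = 0.
Fisher 5: others sum to 57; max(0, 71 - 57) = 14.
Total collected = 18 + 22 + 6 + 0 + 14 = 60.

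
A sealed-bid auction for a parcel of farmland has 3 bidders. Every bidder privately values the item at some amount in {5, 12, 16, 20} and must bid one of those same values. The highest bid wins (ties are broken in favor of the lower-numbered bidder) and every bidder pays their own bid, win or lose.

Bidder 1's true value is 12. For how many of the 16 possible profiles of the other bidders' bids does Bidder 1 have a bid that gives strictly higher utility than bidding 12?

Others bid (5, 5): truth gives 0; bid 5 gives 7 > 0. Violating.
Others bid (5, 16): truth gives -12; bid 16 gives -4 > -12. Violating.
Others bid (5, 20): truth gives -12; bid 5 gives -5 > -12. Violating.
Others bid (12, 16): truth gives -12; bid 16 gives -4 > -12. Violating.
Others bid (5, 12): truth gives 0; no alternative beats it.
Others bid (12, 5): truth gives 0; no alternative beats it.
(Checking all 16 profiles: 13 have a profitable deviation, 3 do not.)

13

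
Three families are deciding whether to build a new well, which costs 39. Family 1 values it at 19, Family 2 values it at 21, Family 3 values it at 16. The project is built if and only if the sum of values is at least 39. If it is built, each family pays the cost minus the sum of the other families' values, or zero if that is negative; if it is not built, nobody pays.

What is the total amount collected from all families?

6

Total value 56 ≥ cost 39, so it is built.
Family 1: others sum to 37; max(0, 39 - 37) = 2.
Family 2: others sum to 35; max(0, 39 - 35) = 4.
Family 3: others sum to 40; max(0, 39 - 40) = 0.
Total collected = 2 + 4 + 0 = 6.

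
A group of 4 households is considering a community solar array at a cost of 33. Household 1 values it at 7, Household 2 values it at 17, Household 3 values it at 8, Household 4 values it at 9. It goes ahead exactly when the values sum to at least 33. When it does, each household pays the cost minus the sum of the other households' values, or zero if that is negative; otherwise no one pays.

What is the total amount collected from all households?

10

Total value 41 ≥ cost 33, so it is built.
Household 1: others sum to 34; max(0, 33 - 34) = 0.
Household 2: others sum to 24; max(0, 33 - 24) = 9.
Household 3: others sum to 33; max(0, 33 - 33) = 0.
Household 4: others sum to 32; max(0, 33 - 32) = 1.
Total collected = 0 + 9 + 0 + 1 = 10.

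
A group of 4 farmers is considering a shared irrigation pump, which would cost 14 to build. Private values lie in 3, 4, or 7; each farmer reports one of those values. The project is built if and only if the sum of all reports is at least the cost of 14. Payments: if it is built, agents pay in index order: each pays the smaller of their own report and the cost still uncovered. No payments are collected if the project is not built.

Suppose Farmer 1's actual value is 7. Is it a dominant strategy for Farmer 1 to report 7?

No

Consider the case where Farmer 2 reports 3, Farmer 3 reports 3 and Farmer 4 reports 4.
Truthful report 7: project built, pays 7, utility 7 - 7 = 0.
Report 4 instead: project built, pays 4, utility 7 - 4 = 3.
Since 3 > 0, reporting 4 is strictly better here, so truthful reporting is not dominant.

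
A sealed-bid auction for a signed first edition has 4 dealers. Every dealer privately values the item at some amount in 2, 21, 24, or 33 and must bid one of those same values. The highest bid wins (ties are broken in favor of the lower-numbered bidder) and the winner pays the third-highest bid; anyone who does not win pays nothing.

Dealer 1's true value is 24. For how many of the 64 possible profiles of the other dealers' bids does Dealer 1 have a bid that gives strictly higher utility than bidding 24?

12

Others bid (2, 2, 33): truth gives 0; bid 33 gives 22 > 0. Violating.
Others bid (2, 21, 33): truth gives 0; bid 33 gives 3 > 0. Violating.
Others bid (2, 33, 2): truth gives 0; bid 33 gives 22 > 0. Violating.
Others bid (2, 33, 21): truth gives 0; bid 33 gives 3 > 0. Violating.
Others bid (2, 2, 2): truth gives 22; no alternative beats it.
Others bid (2, 2, 21): truth gives 22; no alternative beats it.
(Checking all 64 profiles: 12 have a profitable deviation, 52 do not.)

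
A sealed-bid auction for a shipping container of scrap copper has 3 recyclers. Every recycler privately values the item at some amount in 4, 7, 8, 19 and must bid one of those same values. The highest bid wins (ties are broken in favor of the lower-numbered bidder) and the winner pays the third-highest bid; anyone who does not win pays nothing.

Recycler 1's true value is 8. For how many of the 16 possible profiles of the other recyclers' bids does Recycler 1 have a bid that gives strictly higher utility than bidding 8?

Others bid (4, 19): truth gives 0; bid 19 gives 4 > 0. Violating.
Others bid (7, 19): truth gives 0; bid 19 gives 1 > 0. Violating.
Others bid (19, 4): truth gives 0; bid 19 gives 4 > 0. Violating.
Others bid (19, 7): truth gives 0; bid 19 gives 1 > 0. Violating.
Others bid (4, 4): truth gives 4; no alternative beats it.
Others bid (4, 7): truth gives 4; no alternative beats it.
(Checking all 16 profiles: 4 have a profitable deviation, 12 do not.)

4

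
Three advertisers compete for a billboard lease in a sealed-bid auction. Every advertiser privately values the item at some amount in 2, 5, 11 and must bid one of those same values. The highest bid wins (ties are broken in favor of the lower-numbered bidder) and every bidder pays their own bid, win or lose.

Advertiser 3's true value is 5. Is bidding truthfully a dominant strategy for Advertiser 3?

Consider the case where Advertiser 1 bids 2 and Advertiser 2 bids 5.
Truthful bid 5: loses but pays 5, utility -5.
Bid 2 instead: loses but pays 2, utility -2.
Since -2 > -5, bidding 2 is strictly better here, so truthful bidding is not dominant.

No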